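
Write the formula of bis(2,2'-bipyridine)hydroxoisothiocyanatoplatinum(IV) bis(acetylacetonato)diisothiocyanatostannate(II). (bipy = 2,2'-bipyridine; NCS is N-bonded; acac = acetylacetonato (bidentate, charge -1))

[Pt(bipy)2(NCS)(OH)][Sn(acac)2(NCS)2]

Cation [Pt…]: ligand charges -2, Pt(IV) ⇒ ion charge 2+.
Anion [Sn…]: ligand charges -4, Sn(II) ⇒ ion charge 2−.
One 2+ cation balances one 2− anion.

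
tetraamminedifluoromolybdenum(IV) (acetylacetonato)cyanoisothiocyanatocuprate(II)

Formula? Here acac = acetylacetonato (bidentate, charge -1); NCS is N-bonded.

[MoF2(NH3)4][Cu(acac)(CN)(NCS)]2

Cation [Mo…]: ligand charges -2, Mo(IV) ⇒ ion charge 2+.
Anion [Cu…]: ligand charges -3, Cu(II) ⇒ ion charge 1−.
One 2+ cation requires 2 of the 1− anion.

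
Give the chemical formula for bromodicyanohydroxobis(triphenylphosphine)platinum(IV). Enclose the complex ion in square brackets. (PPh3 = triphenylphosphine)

[PtBr(CN)2(OH)(PPh3)2]

Ligands: 1 bromo (Br, -1), 2 triphenylphosphine (PPh3, neutral), 1 hydroxo (OH, -1), 2 cyano (CN, -1). Ligand charge sum = -4.
With Pt in oxidation state +4, the complex ion is [Pt...].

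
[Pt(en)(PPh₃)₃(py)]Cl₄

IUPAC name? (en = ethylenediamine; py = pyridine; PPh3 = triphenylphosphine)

The 4 chloride counter-ions carry a total charge of -4, so each complex ion is 4+.
Ligand charges: 1×ethylenediamine (neutral), 1×pyridine (neutral), 3×triphenylphosphine (neutral); total 0. So Pt + (0) = 4+, giving Pt = +4.
Ligands are named alphabetically: ethylenediamine before pyridine before triphenylphosphine.

(ethylenediamine)(pyridine)tris(triphenylphosphine)platinum(IV) chloride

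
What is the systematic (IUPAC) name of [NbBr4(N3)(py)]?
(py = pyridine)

azidotetrabromo(pyridine)niobium(V)

There is no counter-ion, so the complex is neutral overall.
Ligand charges: 4×bromo (-1 each), 1×pyridine (neutral), 1×azido (-1 each); total -5. So Nb + (-5) = 0, giving Nb = +5.
Ligands are named alphabetically: azido before bromo before pyridine.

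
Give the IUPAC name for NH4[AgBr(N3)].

ammonium azidobromoargentate(I)

The 1 ammonium counter-ion carries a total charge of +1, so each complex ion is 1−.
Ligand charges: 1×bromo (-1 each), 1×azido (-1 each); total -2. So Ag + (-2) = 1−, giving Ag = +1.
Ligands are named alphabetically: azido before bromo.
The complex ion is anionic, so silver takes the -ate form argentate(I).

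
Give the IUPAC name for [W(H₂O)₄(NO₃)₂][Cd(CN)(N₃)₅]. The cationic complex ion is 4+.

tetraaquadinitratotungsten(VI) pentaazidocyanocadmate(II)

Both ions are complex: the cation is named first with the plain metal name, the anion second with the -ate form; each ion's ligands are alphabetised independently.
The complex cation is given as 4+; its ligand charges sum to -2, so W = +6.
A 1:1 salt means the anion carries the equal and opposite charge, 4−.
Anion: ligand charges sum to -6; for the ion to be 4−, Cd = +2.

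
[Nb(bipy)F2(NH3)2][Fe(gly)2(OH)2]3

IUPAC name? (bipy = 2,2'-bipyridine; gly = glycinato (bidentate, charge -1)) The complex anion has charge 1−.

diammine(2,2'-bipyridine)difluoroniobium(V) bis(glycinato)dihydroxoferrate(III)

The complex anion is given as 1−; its ligand charges sum to -4, so Fe = +3.
With 3 anions per cation, the cation must be 3×1 = 3+.
Cation: ligand charges sum to -2; for the ion to be 3+, Nb = +5.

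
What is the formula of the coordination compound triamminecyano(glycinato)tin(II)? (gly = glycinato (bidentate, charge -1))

Ligands: 1 glycinato (gly, -1), 3 ammine (NH3, neutral), 1 cyano (CN, -1). Ligand charge sum = -2.
With Sn in oxidation state +2, the complex ion is [Sn...].

[Sn(CN)(gly)(NH3)3]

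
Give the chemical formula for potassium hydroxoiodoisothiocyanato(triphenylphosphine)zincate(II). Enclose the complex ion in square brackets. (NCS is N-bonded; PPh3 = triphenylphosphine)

Ligands: 1 hydroxo (OH, -1), 1 isothiocyanato (NCS, -1), 1 triphenylphosphine (PPh3, neutral), 1 iodo (I, -1). Ligand charge sum = -3.
With Zn in oxidation state +2, the complex ion is [Zn...]^1−.
Charge balance with potassium (+1) requires 1 complex ion per 1 potassium.

K[ZnI(NCS)(OH)(PPh3)]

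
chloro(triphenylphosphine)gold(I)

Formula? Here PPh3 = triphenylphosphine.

Ligands: 1 triphenylphosphine (PPh3, neutral), 1 chloro (Cl, -1). Ligand charge sum = -1.
With Au in oxidation state +1, the complex ion is [Au...].

[AuCl(PPh3)]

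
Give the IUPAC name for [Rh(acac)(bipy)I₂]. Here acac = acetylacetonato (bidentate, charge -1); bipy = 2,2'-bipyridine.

(acetylacetonato)(2,2'-bipyridine)diiodorhodium(III)

There is no counter-ion, so the complex is neutral overall.
Ligand charges: 1×acetylacetonato (-1 each), 1×2,2'-bipyridine (neutral), 2×iodo (-1 each); total -3. So Rh + (-3) = 0, giving Rh = +3.
Ligands are named alphabetically: acetylacetonato before bipyridine before iodo.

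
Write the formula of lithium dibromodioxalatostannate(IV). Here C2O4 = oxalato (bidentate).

Li2[SnBr2(C2O4)2]

Ligands: 2 bromo (Br, -1), 2 oxalato (C2O4, -2). Ligand charge sum = -6.
With Sn in oxidation state +4, the complex ion is [Sn...]^2−.
Charge balance with lithium (+1) requires 1 complex ion per 2 lithium.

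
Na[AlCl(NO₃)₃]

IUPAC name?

The 1 sodium counter-ion carries a total charge of +1, so each complex ion is 1−.
Ligand charges: 1×chloro (-1 each), 3×nitrato (-1 each); total -4. So Al + (-4) = 1−, giving Al = +3.
The complex ion is anionic, so aluminium takes the -ate form aluminate(III).

sodium chlorotrinitratoaluminate(III)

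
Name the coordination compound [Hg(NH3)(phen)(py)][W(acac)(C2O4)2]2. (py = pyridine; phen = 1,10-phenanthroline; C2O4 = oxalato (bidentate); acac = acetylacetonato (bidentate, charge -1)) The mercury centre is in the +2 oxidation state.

Both ions are complex: the cation is named first with the plain metal name, the anion second with the -ate form; each ion's ligands are alphabetised independently.
Hg is given as +2; the cation's ligand charges sum to 0, so the complex cation is 2+.
With 2 anions per cation, each anion must be 2/2 = 1−.
Anion: ligand charges sum to -5; for the ion to be 1−, W = +4.

ammine(1,10-phenanthroline)(pyridine)mercury(II) (acetylacetonato)dioxalatotungstate(IV)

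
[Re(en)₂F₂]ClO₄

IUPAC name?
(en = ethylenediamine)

The 1 perchlorate counter-ion carries a total charge of -1, so each complex ion is 1+.
Ligand charges: 2×ethylenediamine (neutral), 2×fluoro (-1 each); total -2. So Re + (-2) = 1+, giving Re = +3.
Ligands are named alphabetically: ethylenediamine before fluoro.

bis(ethylenediamine)difluororhenium(III) perchlorate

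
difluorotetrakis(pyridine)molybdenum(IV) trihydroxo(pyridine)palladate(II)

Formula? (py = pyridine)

[MoF2(py)4][Pd(OH)3(py)]2

Cation [Mo…]: ligand charges -2, Mo(IV) ⇒ ion charge 2+.
Anion [Pd…]: ligand charges -3, Pd(II) ⇒ ion charge 1−.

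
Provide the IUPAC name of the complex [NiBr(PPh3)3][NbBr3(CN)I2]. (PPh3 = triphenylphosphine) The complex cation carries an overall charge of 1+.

bromotris(triphenylphosphine)nickel(II) tribromocyanodiiodoniobate(V)

The complex cation is given as 1+; its ligand charges sum to -1, so Ni = +2.
A 1:1 salt means the anion carries the equal and opposite charge, 1−.
Anion: ligand charges sum to -6; for the ion to be 1−, Nb = +5.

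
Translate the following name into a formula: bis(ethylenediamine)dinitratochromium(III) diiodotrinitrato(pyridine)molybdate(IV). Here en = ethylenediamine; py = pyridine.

[Cr(en)2(NO3)2][MoI2(NO3)3(py)]

Cation [Cr…]: ligand charges -2, Cr(III) ⇒ ion charge 1+.
Anion [Mo…]: ligand charges -5, Mo(IV) ⇒ ion charge 1−.
One 1+ cation balances one 1− anion.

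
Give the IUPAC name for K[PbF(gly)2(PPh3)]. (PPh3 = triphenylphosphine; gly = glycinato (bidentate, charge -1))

potassium fluorobis(glycinato)(triphenylphosphine)plumbate(II)

The 1 potassium counter-ion carries a total charge of +1, so each complex ion is 1−.
Ligand charges: 1×fluoro (-1 each), 1×triphenylphosphine (neutral), 2×glycinato (-1 each); total -3. So Pb + (-3) = 1−, giving Pb = +2.
Ligands are named alphabetically: fluoro before glycinato before triphenylphosphine.
The complex ion is anionic, so lead takes the -ate form plumbate(II).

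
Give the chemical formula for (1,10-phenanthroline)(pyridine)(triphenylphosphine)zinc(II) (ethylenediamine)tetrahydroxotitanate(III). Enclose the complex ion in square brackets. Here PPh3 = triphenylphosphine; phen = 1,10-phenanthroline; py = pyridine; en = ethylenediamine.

Cation [Zn…]: ligand charges 0, Zn(II) ⇒ ion charge 2+.
Anion [Ti…]: ligand charges -4, Ti(III) ⇒ ion charge 1−.
One 2+ cation requires 2 of the 1− anion.

[Zn(phen)(PPh3)(py)][Ti(en)(OH)4]2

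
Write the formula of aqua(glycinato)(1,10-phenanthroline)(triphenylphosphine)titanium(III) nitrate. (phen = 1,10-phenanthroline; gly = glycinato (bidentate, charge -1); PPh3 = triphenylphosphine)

Ligands: 1 aqua (H2O, neutral), 1 1,10-phenanthroline (phen, neutral), 1 glycinato (gly, -1), 1 triphenylphosphine (PPh3, neutral). Ligand charge sum = -1.
With Ti in oxidation state +3, the complex ion is [Ti...]^2+.
Charge balance with nitrate (-1) requires 1 complex ion per 2 nitrate.

[Ti(gly)(H2O)(phen)(PPh3)](NO3)2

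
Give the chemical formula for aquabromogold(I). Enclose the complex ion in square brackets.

[AuBr(H2O)]

Ligands: 1 aqua (H2O, neutral), 1 bromo (Br, -1). Ligand charge sum = -1.
With Au in oxidation state +1, the complex ion is [Au...].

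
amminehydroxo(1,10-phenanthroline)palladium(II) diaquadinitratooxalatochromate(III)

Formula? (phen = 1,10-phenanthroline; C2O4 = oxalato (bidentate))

Cation [Pd…]: ligand charges -1, Pd(II) ⇒ ion charge 1+.
Anion [Cr…]: ligand charges -4, Cr(III) ⇒ ion charge 1−.
One 1+ cation balances one 1− anion.

[Pd(NH3)(OH)(phen)][Cr(C2O4)(H2O)2(NO3)2]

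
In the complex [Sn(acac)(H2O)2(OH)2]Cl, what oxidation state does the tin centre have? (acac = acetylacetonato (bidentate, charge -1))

1 chloride outside the brackets (-1 each) → the complex ion is 1+.
Ligand charges: 2×H2O neutral; 1×acac = -1; 2×OH = -2; sum -3.
Sn + (-3) = 1+ ⇒ Sn is +4.

+4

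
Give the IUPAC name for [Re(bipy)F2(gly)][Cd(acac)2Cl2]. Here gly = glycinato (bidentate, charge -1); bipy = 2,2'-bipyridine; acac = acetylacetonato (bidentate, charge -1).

Cadmium is always +2 in its complexes; the anion's ligand charges sum to -4, so the complex anion is 2−.
A 1:1 salt means the cation carries the equal and opposite charge, 2+.
Cation: ligand charges sum to -3; for the ion to be 2+, Re = +5.

(2,2'-bipyridine)difluoro(glycinato)rhenium(V) bis(acetylacetonato)dichlorocadmate(II)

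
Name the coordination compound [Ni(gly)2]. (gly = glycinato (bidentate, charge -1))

There is no counter-ion, so the complex is neutral overall.
Ligand charges: 2×glycinato (-1 each); total -2. So Ni + (-2) = 0, giving Ni = +2.

bis(glycinato)nickel(II)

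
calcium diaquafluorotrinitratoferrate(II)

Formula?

Ca[FeF(H2O)2(NO3)3]

Ligands: 3 nitrato (NO3, -1), 1 fluoro (F, -1), 2 aqua (H2O, neutral). Ligand charge sum = -4.
With Fe in oxidation state +2, the complex ion is [Fe...]^2−.
Charge balance with calcium (+2) requires 1 complex ion per 1 calcium.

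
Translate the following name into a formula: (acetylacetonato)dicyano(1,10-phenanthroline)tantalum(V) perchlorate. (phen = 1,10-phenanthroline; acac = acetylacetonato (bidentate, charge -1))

Ligands: 1 1,10-phenanthroline (phen, neutral), 1 acetylacetonato (acac, -1), 2 cyano (CN, -1). Ligand charge sum = -3.
Charge balance with perchlorate (-1) requires 1 complex ion per 2 perchlorate.

[Ta(acac)(CN)2(phen)](ClO4)2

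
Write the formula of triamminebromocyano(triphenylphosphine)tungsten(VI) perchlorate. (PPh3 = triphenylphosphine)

[WBr(CN)(NH3)3(PPh3)](ClO4)4

Ligands: 1 triphenylphosphine (PPh3, neutral), 3 ammine (NH3, neutral), 1 bromo (Br, -1), 1 cyano (CN, -1). Ligand charge sum = -2.
With W in oxidation state +6, the complex ion is [W...]^4+.
Charge balance with perchlorate (-1) requires 1 complex ion per 4 perchlorate.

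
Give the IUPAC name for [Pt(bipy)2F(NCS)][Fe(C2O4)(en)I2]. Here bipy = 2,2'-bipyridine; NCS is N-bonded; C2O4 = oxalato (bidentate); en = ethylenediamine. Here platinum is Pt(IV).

Both ions are complex: the cation is named first with the plain metal name, the anion second with the -ate form; each ion's ligands are alphabetised independently.
Pt is given as +4; the cation's ligand charges sum to -2, so the complex cation is 2+.
A 1:1 salt means the anion carries the equal and opposite charge, 2−.
Anion: ligand charges sum to -4; for the ion to be 2−, Fe = +2.

bis(2,2'-bipyridine)fluoroisothiocyanatoplatinum(IV) (ethylenediamine)diiodooxalatoferrate(II)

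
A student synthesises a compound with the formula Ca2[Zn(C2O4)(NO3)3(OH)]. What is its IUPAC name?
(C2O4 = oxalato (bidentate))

The 2 calcium counter-ions carry a total charge of +4, so each complex ion is 4−.
Ligand charges: 1×oxalato (-2 each), 1×hydroxo (-1 each), 3×nitrato (-1 each); total -6. So Zn + (-6) = 4−, giving Zn = +2.
The complex ion is anionic, so zinc takes the -ate form zincate(II).

calcium hydroxotrinitratooxalatozincate(II)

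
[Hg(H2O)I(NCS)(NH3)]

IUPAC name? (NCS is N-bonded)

ammineaquaiodoisothiocyanatomercury(II)

There is no counter-ion, so the complex is neutral overall.
Ligand charges: 1×isothiocyanato (-1 each), 1×ammine (neutral), 1×iodo (-1 each), 1×aqua (neutral); total -2. So Hg + (-2) = 0, giving Hg = +2.
Ligands are named alphabetically: ammine before aqua before iodo before isothiocyanato.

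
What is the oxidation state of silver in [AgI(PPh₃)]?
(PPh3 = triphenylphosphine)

+1

No counter-ion: the bracketed complex is neutral.
Ligand charges: 1×I = -1; 1×PPh3 neutral; sum -1.
Ag + (-1) = 0 ⇒ Ag is +1.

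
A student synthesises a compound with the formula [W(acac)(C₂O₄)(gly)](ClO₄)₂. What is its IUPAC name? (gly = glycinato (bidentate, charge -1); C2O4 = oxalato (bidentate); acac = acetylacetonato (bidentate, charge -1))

The 2 perchlorate counter-ions carry a total charge of -2, so each complex ion is 2+.
Ligand charges: 1×glycinato (-1 each), 1×oxalato (-2 each), 1×acetylacetonato (-1 each); total -4. So W + (-4) = 2+, giving W = +6.
Ligands are named alphabetically: acetylacetonato before glycinato before oxalato.

(acetylacetonato)(glycinato)oxalatotungsten(VI) perchlorate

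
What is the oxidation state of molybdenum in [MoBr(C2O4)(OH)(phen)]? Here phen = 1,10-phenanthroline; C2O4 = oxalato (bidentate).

No counter-ion: the bracketed complex is neutral.
Ligand charges: 1×Br = -1; 1×phen neutral; 1×OH = -1; 1×C2O4 = -2; sum -4.
Mo + (-4) = 0 ⇒ Mo is +4.

+4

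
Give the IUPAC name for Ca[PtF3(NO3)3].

calcium trifluorotrinitratoplatinate(IV)

The 1 calcium counter-ion carries a total charge of +2, so each complex ion is 2−.
Ligand charges: 3×fluoro (-1 each), 3×nitrato (-1 each); total -6. So Pt + (-6) = 2−, giving Pt = +4.
Ligands are named alphabetically: fluoro before nitrato.
The complex ion is anionic, so platinum takes the -ate form platinate(IV).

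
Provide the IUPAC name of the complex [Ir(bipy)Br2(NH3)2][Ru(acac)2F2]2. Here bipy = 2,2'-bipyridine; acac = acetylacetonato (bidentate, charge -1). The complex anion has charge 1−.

The complex anion is given as 1−; its ligand charges sum to -4, so Ru = +3.
With 2 anions per cation, the cation must be 2×1 = 2+.
Cation: ligand charges sum to -2; for the ion to be 2+, Ir = +4.

diammine(2,2'-bipyridine)dibromoiridium(IV) bis(acetylacetonato)difluororuthenate(III)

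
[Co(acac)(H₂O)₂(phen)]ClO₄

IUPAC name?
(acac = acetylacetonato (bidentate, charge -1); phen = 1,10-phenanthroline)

(acetylacetonato)diaqua(1,10-phenanthroline)cobalt(II) perchlorate

The 1 perchlorate counter-ion carries a total charge of -1, so each complex ion is 1+.
Ligand charges: 2×aqua (neutral), 1×acetylacetonato (-1 each), 1×1,10-phenanthroline (neutral); total -1. So Co + (-1) = 1+, giving Co = +2.
Ligands are named alphabetically: acetylacetonato before aqua before phenanthroline.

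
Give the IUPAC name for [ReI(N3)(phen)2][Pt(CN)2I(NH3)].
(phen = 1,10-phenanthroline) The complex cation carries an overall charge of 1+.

The complex cation is given as 1+; its ligand charges sum to -2, so Re = +3.
A 1:1 salt means the anion carries the equal and opposite charge, 1−.
Anion: ligand charges sum to -3; for the ion to be 1−, Pt = +2.

azidoiodobis(1,10-phenanthroline)rhenium(III) amminedicyanoiodoplatinate(II)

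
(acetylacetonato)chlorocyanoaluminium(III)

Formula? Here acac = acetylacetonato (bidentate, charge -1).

Ligands: 1 chloro (Cl, -1), 1 cyano (CN, -1), 1 acetylacetonato (acac, -1). Ligand charge sum = -3.
With Al in oxidation state +3, the complex ion is [Al...].

[Al(acac)Cl(CN)]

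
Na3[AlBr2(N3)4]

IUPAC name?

The 3 sodium counter-ions carry a total charge of +3, so each complex ion is 3−.
Ligand charges: 4×azido (-1 each), 2×bromo (-1 each); total -6. So Al + (-6) = 3−, giving Al = +3.
Ligands are named alphabetically: azido before bromo.
The complex ion is anionic, so aluminium takes the -ate form aluminate(III).

sodium tetraazidodibromoaluminate(III)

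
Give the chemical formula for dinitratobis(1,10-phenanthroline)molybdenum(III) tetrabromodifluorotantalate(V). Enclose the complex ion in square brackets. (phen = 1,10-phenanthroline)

[Mo(NO3)2(phen)2][TaBr4F2]

Cation [Mo…]: ligand charges -2, Mo(III) ⇒ ion charge 1+.
Anion [Ta…]: ligand charges -6, Ta(V) ⇒ ion charge 1−.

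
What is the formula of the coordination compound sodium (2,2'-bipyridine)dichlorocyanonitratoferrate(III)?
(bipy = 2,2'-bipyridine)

Na[Fe(bipy)Cl2(CN)(NO3)]

Ligands: 2 chloro (Cl, -1), 1 nitrato (NO3, -1), 1 2,2'-bipyridine (bipy, neutral), 1 cyano (CN, -1). Ligand charge sum = -4.
Charge balance with sodium (+1) requires 1 complex ion per 1 sodium.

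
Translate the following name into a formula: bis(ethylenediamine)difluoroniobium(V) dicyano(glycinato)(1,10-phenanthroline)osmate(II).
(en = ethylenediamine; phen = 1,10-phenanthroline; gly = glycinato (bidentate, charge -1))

[Nb(en)2F2][Os(CN)2(gly)(phen)]3

Cation [Nb…]: ligand charges -2, Nb(V) ⇒ ion charge 3+.
Anion [Os…]: ligand charges -3, Os(II) ⇒ ion charge 1−.
One 3+ cation requires 3 of the 1− anion.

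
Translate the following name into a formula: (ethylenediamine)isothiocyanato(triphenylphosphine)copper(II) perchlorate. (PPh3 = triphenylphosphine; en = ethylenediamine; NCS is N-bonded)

Ligands: 1 triphenylphosphine (PPh3, neutral), 1 ethylenediamine (en, neutral), 1 isothiocyanato (NCS, -1). Ligand charge sum = -1.
With Cu in oxidation state +2, the complex ion is [Cu...]^1+.
Charge balance with perchlorate (-1) requires 1 complex ion per 1 perchlorate.

[Cu(en)(NCS)(PPh3)]ClO4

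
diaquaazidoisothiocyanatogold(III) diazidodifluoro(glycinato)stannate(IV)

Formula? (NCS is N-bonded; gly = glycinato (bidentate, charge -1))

Cation [Au…]: ligand charges -2, Au(III) ⇒ ion charge 1+.
Anion [Sn…]: ligand charges -5, Sn(IV) ⇒ ion charge 1−.
One 1+ cation balances one 1− anion.

[Au(H2O)2(N3)(NCS)][SnF2(gly)(N3)2]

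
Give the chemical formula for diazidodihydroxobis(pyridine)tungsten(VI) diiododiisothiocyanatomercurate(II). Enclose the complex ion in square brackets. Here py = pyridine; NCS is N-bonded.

Cation [W…]: ligand charges -4, W(VI) ⇒ ion charge 2+.
Anion [Hg…]: ligand charges -4, Hg(II) ⇒ ion charge 2−.
One 2+ cation balances one 2− anion.

[W(N3)2(OH)2(py)2][HgI2(NCS)2]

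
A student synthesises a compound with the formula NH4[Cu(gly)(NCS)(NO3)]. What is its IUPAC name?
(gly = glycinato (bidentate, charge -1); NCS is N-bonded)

ammonium (glycinato)isothiocyanatonitratocuprate(II)

The 1 ammonium counter-ion carries a total charge of +1, so each complex ion is 1−.
Ligand charges: 1×glycinato (-1 each), 1×nitrato (-1 each), 1×isothiocyanato (-1 each); total -3. So Cu + (-3) = 1−, giving Cu = +2.
Ligands are named alphabetically: glycinato before isothiocyanato before nitrato.
The complex ion is anionic, so copper takes the -ate form cuprate(II).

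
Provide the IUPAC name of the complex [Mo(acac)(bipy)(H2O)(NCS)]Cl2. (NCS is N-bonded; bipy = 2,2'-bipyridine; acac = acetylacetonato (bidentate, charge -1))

The 2 chloride counter-ions carry a total charge of -2, so each complex ion is 2+.
Ligand charges: 1×isothiocyanato (-1 each), 1×2,2'-bipyridine (neutral), 1×acetylacetonato (-1 each), 1×aqua (neutral); total -2. So Mo + (-2) = 2+, giving Mo = +4.
Ligands are named alphabetically: acetylacetonato before aqua before bipyridine before isothiocyanato.

(acetylacetonato)aqua(2,2'-bipyridine)isothiocyanatomolybdenum(IV) chloride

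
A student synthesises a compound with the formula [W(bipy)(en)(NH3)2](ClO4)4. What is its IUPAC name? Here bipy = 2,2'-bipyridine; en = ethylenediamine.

diammine(2,2'-bipyridine)(ethylenediamine)tungsten(IV) perchlorate

The 4 perchlorate counter-ions carry a total charge of -4, so each complex ion is 4+.
Ligand charges: 1×2,2'-bipyridine (neutral), 1×ethylenediamine (neutral), 2×ammine (neutral); total 0. So W + (0) = 4+, giving W = +4.
Ligands are named alphabetically: ammine before bipyridine before ethylenediamine.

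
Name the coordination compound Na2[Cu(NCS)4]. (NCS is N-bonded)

The 2 sodium counter-ions carry a total charge of +2, so each complex ion is 2−.
Ligand charges: 4×isothiocyanato (-1 each); total -4. So Cu + (-4) = 2−, giving Cu = +2.
The complex ion is anionic, so copper takes the -ate form cuprate(II).

sodium tetraisothiocyanatocuprate(II)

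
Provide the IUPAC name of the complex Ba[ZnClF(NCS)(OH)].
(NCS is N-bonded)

The 1 barium counter-ion carries a total charge of +2, so each complex ion is 2−.
Ligand charges: 1×hydroxo (-1 each), 1×chloro (-1 each), 1×fluoro (-1 each), 1×isothiocyanato (-1 each); total -4. So Zn + (-4) = 2−, giving Zn = +2.
Ligands are named alphabetically: chloro before fluoro before hydroxo before isothiocyanato.
The complex ion is anionic, so zinc takes the -ate form zincate(II).

barium chlorofluorohydroxoisothiocyanatozincate(II)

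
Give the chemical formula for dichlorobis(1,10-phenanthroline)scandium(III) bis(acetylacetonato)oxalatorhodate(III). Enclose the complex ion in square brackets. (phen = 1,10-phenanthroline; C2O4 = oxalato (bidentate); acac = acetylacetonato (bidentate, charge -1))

Cation [Sc…]: ligand charges -2, Sc(III) ⇒ ion charge 1+.
Anion [Rh…]: ligand charges -4, Rh(III) ⇒ ion charge 1−.
One 1+ cation balances one 1− anion.

[ScCl2(phen)2][Rh(acac)2(C2O4)]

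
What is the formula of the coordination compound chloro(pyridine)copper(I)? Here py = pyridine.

[CuCl(py)]

Ligands: 1 chloro (Cl, -1), 1 pyridine (py, neutral). Ligand charge sum = -1.
With Cu in oxidation state +1, the complex ion is [Cu...].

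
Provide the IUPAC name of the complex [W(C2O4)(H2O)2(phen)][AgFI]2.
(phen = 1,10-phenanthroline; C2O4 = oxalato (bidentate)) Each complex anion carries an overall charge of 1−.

Both ions are complex: the cation is named first with the plain metal name, the anion second with the -ate form; each ion's ligands are alphabetised independently.
The complex anion is given as 1−; its ligand charges sum to -2, so Ag = +1.
With 2 anions per cation, the cation must be 2×1 = 2+.
Cation: ligand charges sum to -2; for the ion to be 2+, W = +4.

diaquaoxalato(1,10-phenanthroline)tungsten(IV) fluoroiodoargentate(I)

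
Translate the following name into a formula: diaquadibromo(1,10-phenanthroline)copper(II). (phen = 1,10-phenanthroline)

[CuBr2(H2O)2(phen)]

Ligands: 2 aqua (H2O, neutral), 1 1,10-phenanthroline (phen, neutral), 2 bromo (Br, -1). Ligand charge sum = -2.
With Cu in oxidation state +2, the complex ion is [Cu...].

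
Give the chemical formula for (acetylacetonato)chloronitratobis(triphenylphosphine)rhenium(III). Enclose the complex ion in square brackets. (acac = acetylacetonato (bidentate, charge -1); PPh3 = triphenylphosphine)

[Re(acac)Cl(NO3)(PPh3)2]

Ligands: 1 acetylacetonato (acac, -1), 2 triphenylphosphine (PPh3, neutral), 1 nitrato (NO3, -1), 1 chloro (Cl, -1). Ligand charge sum = -3.
With Re in oxidation state +3, the complex ion is [Re...].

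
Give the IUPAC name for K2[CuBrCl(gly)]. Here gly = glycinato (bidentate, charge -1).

The 2 potassium counter-ions carry a total charge of +2, so each complex ion is 2−.
Ligand charges: 1×bromo (-1 each), 1×glycinato (-1 each), 1×chloro (-1 each); total -3. So Cu + (-3) = 2−, giving Cu = +1.
Ligands are named alphabetically: bromo before chloro before glycinato.
The complex ion is anionic, so copper takes the -ate form cuprate(I).

potassium bromochloro(glycinato)cuprate(I)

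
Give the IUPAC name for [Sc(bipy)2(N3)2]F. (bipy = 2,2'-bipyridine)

The 1 fluoride counter-ion carries a total charge of -1, so each complex ion is 1+.
Ligand charges: 2×azido (-1 each), 2×2,2'-bipyridine (neutral); total -2. So Sc + (-2) = 1+, giving Sc = +3.
Ligands are named alphabetically: azido before bipyridine.

diazidobis(2,2'-bipyridine)scandium(III) fluoride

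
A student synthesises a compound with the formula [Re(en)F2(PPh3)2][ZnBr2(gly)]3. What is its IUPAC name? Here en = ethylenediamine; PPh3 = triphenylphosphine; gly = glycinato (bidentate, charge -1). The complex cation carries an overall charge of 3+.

(ethylenediamine)difluorobis(triphenylphosphine)rhenium(V) dibromo(glycinato)zincate(II)

Both ions are complex: the cation is named first with the plain metal name, the anion second with the -ate form; each ion's ligands are alphabetised independently.
The complex cation is given as 3+; its ligand charges sum to -2, so Re = +5.
With 3 anions per cation, each anion must be 3/3 = 1−.
Anion: ligand charges sum to -3; for the ion to be 1−, Zn = +2.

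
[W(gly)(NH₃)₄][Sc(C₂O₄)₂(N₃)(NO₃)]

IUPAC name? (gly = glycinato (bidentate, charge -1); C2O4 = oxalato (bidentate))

Scandium is always +3 in its complexes; the anion's ligand charges sum to -6, so the complex anion is 3−.
A 1:1 salt means the cation carries the equal and opposite charge, 3+.
Cation: ligand charges sum to -1; for the ion to be 3+, W = +4.

tetraammine(glycinato)tungsten(IV) azidonitratodioxalatoscandate(III)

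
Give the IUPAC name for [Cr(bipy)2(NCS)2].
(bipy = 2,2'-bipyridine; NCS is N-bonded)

bis(2,2'-bipyridine)diisothiocyanatochromium(II)

There is no counter-ion, so the complex is neutral overall.
Ligand charges: 2×2,2'-bipyridine (neutral), 2×isothiocyanato (-1 each); total -2. So Cr + (-2) = 0, giving Cr = +2.
Ligands are named alphabetically: bipyridine before isothiocyanato.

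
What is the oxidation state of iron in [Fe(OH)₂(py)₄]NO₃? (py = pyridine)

1 nitrate outside the brackets (-1 each) → the complex ion is 1+.
Ligand charges: 2×OH = -2; 4×py neutral; sum -2.
Fe + (-2) = 1+ ⇒ Fe is +3.

+3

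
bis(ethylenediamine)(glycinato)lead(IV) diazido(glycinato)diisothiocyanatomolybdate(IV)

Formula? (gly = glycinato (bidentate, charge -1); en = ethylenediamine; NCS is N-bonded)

[Pb(en)2(gly)][Mo(gly)(N3)2(NCS)2]3

Cation [Pb…]: ligand charges -1, Pb(IV) ⇒ ion charge 3+.
Anion [Mo…]: ligand charges -5, Mo(IV) ⇒ ion charge 1−.
One 3+ cation requires 3 of the 1− anion.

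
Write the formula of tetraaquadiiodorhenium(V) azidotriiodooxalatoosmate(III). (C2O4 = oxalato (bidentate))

[Re(H2O)4I2][Os(C2O4)I3(N3)]

Cation [Re…]: ligand charges -2, Re(V) ⇒ ion charge 3+.
Anion [Os…]: ligand charges -6, Os(III) ⇒ ion charge 3−.
One 3+ cation balances one 3− anion.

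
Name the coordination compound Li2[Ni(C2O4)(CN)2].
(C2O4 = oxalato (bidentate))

lithium dicyanooxalatonickelate(II)

The 2 lithium counter-ions carry a total charge of +2, so each complex ion is 2−.
Ligand charges: 1×oxalato (-2 each), 2×cyano (-1 each); total -4. So Ni + (-4) = 2−, giving Ni = +2.
The complex ion is anionic, so nickel takes the -ate form nickelate(II).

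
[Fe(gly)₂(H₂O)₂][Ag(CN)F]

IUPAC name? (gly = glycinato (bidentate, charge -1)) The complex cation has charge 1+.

diaquabis(glycinato)iron(III) cyanofluoroargentate(I)

Both ions are complex: the cation is named first with the plain metal name, the anion second with the -ate form; each ion's ligands are alphabetised independently.
The complex cation is given as 1+; its ligand charges sum to -2, so Fe = +3.
A 1:1 salt means the anion carries the equal and opposite charge, 1−.
Anion: ligand charges sum to -2; for the ion to be 1−, Ag = +1.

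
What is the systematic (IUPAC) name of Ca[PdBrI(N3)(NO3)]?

The 1 calcium counter-ion carries a total charge of +2, so each complex ion is 2−.
Ligand charges: 1×nitrato (-1 each), 1×bromo (-1 each), 1×iodo (-1 each), 1×azido (-1 each); total -4. So Pd + (-4) = 2−, giving Pd = +2.
Ligands are named alphabetically: azido before bromo before iodo before nitrato.
The complex ion is anionic, so palladium takes the -ate form palladate(II).

calcium azidobromoiodonitratopalladate(II)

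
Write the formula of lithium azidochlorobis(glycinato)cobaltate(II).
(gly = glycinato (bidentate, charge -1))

Li2[CoCl(gly)2(N3)]

Ligands: 1 chloro (Cl, -1), 2 glycinato (gly, -1), 1 azido (N3, -1). Ligand charge sum = -4.
With Co in oxidation state +2, the complex ion is [Co...]^2−.
Charge balance with lithium (+1) requires 1 complex ion per 2 lithium.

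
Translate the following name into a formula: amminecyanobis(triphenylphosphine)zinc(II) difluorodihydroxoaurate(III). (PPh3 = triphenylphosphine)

[Zn(CN)(NH3)(PPh3)2][AuF2(OH)2]

Cation [Zn…]: ligand charges -1, Zn(II) ⇒ ion charge 1+.
Anion [Au…]: ligand charges -4, Au(III) ⇒ ion charge 1−.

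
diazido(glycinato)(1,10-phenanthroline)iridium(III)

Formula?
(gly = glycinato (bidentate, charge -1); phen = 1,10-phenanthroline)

[Ir(gly)(N3)2(phen)]

Ligands: 1 glycinato (gly, -1), 1 1,10-phenanthroline (phen, neutral), 2 azido (N3, -1). Ligand charge sum = -3.
With Ir in oxidation state +3, the complex ion is [Ir...].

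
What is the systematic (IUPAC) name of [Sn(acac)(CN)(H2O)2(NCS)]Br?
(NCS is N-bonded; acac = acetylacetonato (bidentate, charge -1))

The 1 bromide counter-ion carries a total charge of -1, so each complex ion is 1+.
Ligand charges: 1×isothiocyanato (-1 each), 2×aqua (neutral), 1×acetylacetonato (-1 each), 1×cyano (-1 each); total -3. So Sn + (-3) = 1+, giving Sn = +4.
Ligands are named alphabetically: acetylacetonato before aqua before cyano before isothiocyanato.

(acetylacetonato)diaquacyanoisothiocyanatotin(IV) bromide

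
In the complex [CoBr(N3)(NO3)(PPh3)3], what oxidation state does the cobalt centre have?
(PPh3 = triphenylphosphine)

No counter-ion: the bracketed complex is neutral.
Ligand charges: 1×NO3 = -1; 1×Br = -1; 3×PPh3 neutral; 1×N3 = -1; sum -3.
Co + (-3) = 0 ⇒ Co is +3.

+3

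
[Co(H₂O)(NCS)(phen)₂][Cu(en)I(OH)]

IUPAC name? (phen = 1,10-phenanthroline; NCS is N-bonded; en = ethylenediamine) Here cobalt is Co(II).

aquaisothiocyanatobis(1,10-phenanthroline)cobalt(II) (ethylenediamine)hydroxoiodocuprate(I)

Both ions are complex: the cation is named first with the plain metal name, the anion second with the -ate form; each ion's ligands are alphabetised independently.
Co is given as +2; the cation's ligand charges sum to -1, so the complex cation is 1+.
A 1:1 salt means the anion carries the equal and opposite charge, 1−.
Anion: ligand charges sum to -2; for the ion to be 1−, Cu = +1.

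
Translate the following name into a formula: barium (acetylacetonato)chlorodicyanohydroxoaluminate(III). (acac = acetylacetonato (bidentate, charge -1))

Ligands: 1 chloro (Cl, -1), 1 acetylacetonato (acac, -1), 2 cyano (CN, -1), 1 hydroxo (OH, -1). Ligand charge sum = -5.
With Al in oxidation state +3, the complex ion is [Al...]^2−.
Charge balance with barium (+2) requires 1 complex ion per 1 barium.

Ba[Al(acac)Cl(CN)2(OH)]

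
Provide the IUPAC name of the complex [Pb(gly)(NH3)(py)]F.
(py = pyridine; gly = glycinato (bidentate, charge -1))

ammine(glycinato)(pyridine)lead(II) fluoride

The 1 fluoride counter-ion carries a total charge of -1, so each complex ion is 1+.
Ligand charges: 1×pyridine (neutral), 1×ammine (neutral), 1×glycinato (-1 each); total -1. So Pb + (-1) = 1+, giving Pb = +2.
Ligands are named alphabetically: ammine before glycinato before pyridine.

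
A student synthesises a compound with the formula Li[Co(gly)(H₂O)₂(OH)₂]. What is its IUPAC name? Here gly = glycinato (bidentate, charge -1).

lithium diaqua(glycinato)dihydroxocobaltate(II)

The 1 lithium counter-ion carries a total charge of +1, so each complex ion is 1−.
Ligand charges: 1×glycinato (-1 each), 2×hydroxo (-1 each), 2×aqua (neutral); total -3. So Co + (-3) = 1−, giving Co = +2.
The complex ion is anionic, so cobalt takes the -ate form cobaltate(II).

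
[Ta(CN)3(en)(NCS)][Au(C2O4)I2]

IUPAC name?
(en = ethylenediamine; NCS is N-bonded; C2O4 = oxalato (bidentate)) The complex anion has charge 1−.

The complex anion is given as 1−; its ligand charges sum to -4, so Au = +3.
A 1:1 salt means the cation carries the equal and opposite charge, 1+.
Cation: ligand charges sum to -4; for the ion to be 1+, Ta = +5.

tricyano(ethylenediamine)isothiocyanatotantalum(V) diiodooxalatoaurate(III)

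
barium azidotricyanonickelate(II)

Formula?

Ligands: 1 azido (N3, -1), 3 cyano (CN, -1). Ligand charge sum = -4.
With Ni in oxidation state +2, the complex ion is [Ni...]^2−.
Charge balance with barium (+2) requires 1 complex ion per 1 barium.

Ba[Ni(CN)3(N3)]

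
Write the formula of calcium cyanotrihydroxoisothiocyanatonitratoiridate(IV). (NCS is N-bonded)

Ligands: 1 isothiocyanato (NCS, -1), 1 cyano (CN, -1), 3 hydroxo (OH, -1), 1 nitrato (NO3, -1). Ligand charge sum = -6.
Charge balance with calcium (+2) requires 1 complex ion per 1 calcium.

Ca[Ir(CN)(NCS)(NO3)(OH)3]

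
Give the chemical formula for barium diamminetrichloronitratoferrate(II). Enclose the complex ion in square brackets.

Ligands: 1 nitrato (NO3, -1), 3 chloro (Cl, -1), 2 ammine (NH3, neutral). Ligand charge sum = -4.
With Fe in oxidation state +2, the complex ion is [Fe...]^2−.
Charge balance with barium (+2) requires 1 complex ion per 1 barium.

Ba[FeCl3(NH3)2(NO3)]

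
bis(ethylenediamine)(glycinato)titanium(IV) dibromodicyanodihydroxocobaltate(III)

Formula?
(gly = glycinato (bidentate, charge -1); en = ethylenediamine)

[Ti(en)2(gly)][CoBr2(CN)2(OH)2]

Cation [Ti…]: ligand charges -1, Ti(IV) ⇒ ion charge 3+.
Anion [Co…]: ligand charges -6, Co(III) ⇒ ion charge 3−.
One 3+ cation balances one 3− anion.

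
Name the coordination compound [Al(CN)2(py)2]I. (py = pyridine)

The 1 iodide counter-ion carries a total charge of -1, so each complex ion is 1+.
Ligand charges: 2×pyridine (neutral), 2×cyano (-1 each); total -2. So Al + (-2) = 1+, giving Al = +3.
Ligands are named alphabetically: cyano before pyridine.

dicyanobis(pyridine)aluminium(III) iodide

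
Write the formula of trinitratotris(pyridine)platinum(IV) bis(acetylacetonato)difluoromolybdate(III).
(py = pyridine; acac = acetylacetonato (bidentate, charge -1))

[Pt(NO3)3(py)3][Mo(acac)2F2]

Cation [Pt…]: ligand charges -3, Pt(IV) ⇒ ion charge 1+.
Anion [Mo…]: ligand charges -4, Mo(III) ⇒ ion charge 1−.
One 1+ cation balances one 1− anion.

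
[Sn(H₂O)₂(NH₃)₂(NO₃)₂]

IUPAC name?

diamminediaquadinitratotin(II)

There is no counter-ion, so the complex is neutral overall.
Ligand charges: 2×ammine (neutral), 2×nitrato (-1 each), 2×aqua (neutral); total -2. So Sn + (-2) = 0, giving Sn = +2.
Ligands are named alphabetically: ammine before aqua before nitrato.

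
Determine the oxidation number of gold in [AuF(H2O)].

+1

No counter-ion: the bracketed complex is neutral.
Ligand charges: 1×F = -1; 1×H2O neutral; sum -1.
Au + (-1) = 0 ⇒ Au is +1.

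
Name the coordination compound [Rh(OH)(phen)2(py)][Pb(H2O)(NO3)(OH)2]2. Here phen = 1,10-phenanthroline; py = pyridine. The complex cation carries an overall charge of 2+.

hydroxobis(1,10-phenanthroline)(pyridine)rhodium(III) aquadihydroxonitratoplumbate(II)

Both ions are complex: the cation is named first with the plain metal name, the anion second with the -ate form; each ion's ligands are alphabetised independently.
The complex cation is given as 2+; its ligand charges sum to -1, so Rh = +3.
With 2 anions per cation, each anion must be 2/2 = 1−.
Anion: ligand charges sum to -3; for the ion to be 1−, Pb = +2.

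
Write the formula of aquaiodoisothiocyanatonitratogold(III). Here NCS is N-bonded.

[Au(H2O)I(NCS)(NO3)]

Ligands: 1 iodo (I, -1), 1 aqua (H2O, neutral), 1 isothiocyanato (NCS, -1), 1 nitrato (NO3, -1). Ligand charge sum = -3.
With Au in oxidation state +3, the complex ion is [Au...].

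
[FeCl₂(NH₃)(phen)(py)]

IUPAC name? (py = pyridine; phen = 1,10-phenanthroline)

There is no counter-ion, so the complex is neutral overall.
Ligand charges: 1×pyridine (neutral), 2×chloro (-1 each), 1×ammine (neutral), 1×1,10-phenanthroline (neutral); total -2. So Fe + (-2) = 0, giving Fe = +2.
Ligands are named alphabetically: ammine before chloro before phenanthroline before pyridine.

amminedichloro(1,10-phenanthroline)(pyridine)iron(II)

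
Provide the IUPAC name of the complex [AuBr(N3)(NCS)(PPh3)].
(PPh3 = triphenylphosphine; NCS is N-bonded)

There is no counter-ion, so the complex is neutral overall.
Ligand charges: 1×azido (-1 each), 1×triphenylphosphine (neutral), 1×bromo (-1 each), 1×isothiocyanato (-1 each); total -3. So Au + (-3) = 0, giving Au = +3.
Ligands are named alphabetically: azido before bromo before isothiocyanato before triphenylphosphine.

azidobromoisothiocyanato(triphenylphosphine)gold(III)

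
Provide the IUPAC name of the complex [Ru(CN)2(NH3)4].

There is no counter-ion, so the complex is neutral overall.
Ligand charges: 2×cyano (-1 each), 4×ammine (neutral); total -2. So Ru + (-2) = 0, giving Ru = +2.
Ligands are named alphabetically: ammine before cyano.

tetraamminedicyanoruthenium(II)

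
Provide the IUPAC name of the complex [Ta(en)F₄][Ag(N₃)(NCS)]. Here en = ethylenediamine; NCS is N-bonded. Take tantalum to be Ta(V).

Ta is given as +5; the cation's ligand charges sum to -4, so the complex cation is 1+.
A 1:1 salt means the anion carries the equal and opposite charge, 1−.
Anion: ligand charges sum to -2; for the ion to be 1−, Ag = +1.

(ethylenediamine)tetrafluorotantalum(V) azidoisothiocyanatoargentate(I)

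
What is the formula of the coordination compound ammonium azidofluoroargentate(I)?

NH4[AgF(N3)]

Ligands: 1 fluoro (F, -1), 1 azido (N3, -1). Ligand charge sum = -2.
Charge balance with ammonium (+1) requires 1 complex ion per 1 ammonium.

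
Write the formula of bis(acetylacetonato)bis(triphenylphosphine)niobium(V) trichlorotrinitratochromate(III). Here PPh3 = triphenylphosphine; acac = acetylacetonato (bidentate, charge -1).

[Nb(acac)2(PPh3)2][CrCl3(NO3)3]

Cation [Nb…]: ligand charges -2, Nb(V) ⇒ ion charge 3+.
Anion [Cr…]: ligand charges -6, Cr(III) ⇒ ion charge 3−.
One 3+ cation balances one 3− anion.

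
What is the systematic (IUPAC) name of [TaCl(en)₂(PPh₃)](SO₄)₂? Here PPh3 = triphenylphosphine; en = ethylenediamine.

chlorobis(ethylenediamine)(triphenylphosphine)tantalum(V) sulfate

The 2 sulfate counter-ions carry a total charge of -4, so each complex ion is 4+.
Ligand charges: 1×triphenylphosphine (neutral), 2×ethylenediamine (neutral), 1×chloro (-1 each); total -1. So Ta + (-1) = 4+, giving Ta = +5.
Ligands are named alphabetically: chloro before ethylenediamine before triphenylphosphine.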